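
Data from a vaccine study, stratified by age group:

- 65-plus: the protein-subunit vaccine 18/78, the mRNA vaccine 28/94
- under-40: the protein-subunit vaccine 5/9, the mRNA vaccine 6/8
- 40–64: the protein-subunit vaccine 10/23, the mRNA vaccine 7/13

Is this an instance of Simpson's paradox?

65-plus: the protein-subunit vaccine 18/78 = 23.1%, the mRNA vaccine 28/94 = 29.8% → the mRNA vaccine
Under-40: the protein-subunit vaccine 5/9 = 55.6%, the mRNA vaccine 6/8 = 75.0% → the mRNA vaccine
40–64: the protein-subunit vaccine 10/23 = 43.5%, the mRNA vaccine 7/13 = 53.8% → the mRNA vaccine
Overall: the protein-subunit vaccine 33/110 = 30.0%, the mRNA vaccine 41/115 = 35.7% → the mRNA vaccine
The mRNA vaccine wins overall and in every age group — no reversal.

No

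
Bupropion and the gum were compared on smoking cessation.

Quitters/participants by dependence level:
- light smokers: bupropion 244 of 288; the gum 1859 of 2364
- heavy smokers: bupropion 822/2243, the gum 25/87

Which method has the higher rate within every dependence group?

bupropion

Light smokers: bupropion 244/288 = 84.7%, the gum 1859/2364 = 78.6% → bupropion
Heavy smokers: bupropion 822/2243 = 36.6%, the gum 25/87 = 28.7% → bupropion
Bupropion has the higher rate in both groups.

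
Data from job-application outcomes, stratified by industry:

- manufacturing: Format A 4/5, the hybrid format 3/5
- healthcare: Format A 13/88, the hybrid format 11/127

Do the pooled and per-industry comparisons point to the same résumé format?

Manufacturing: Format A 4/5 = 80.0%, the hybrid format 3/5 = 60.0% → Format A
Healthcare: Format A 13/88 = 14.8%, the hybrid format 11/127 = 8.7% → Format A
Overall: Format A 17/93 = 18.3%, the hybrid format 14/132 = 10.6% → Format A
Format A wins overall and in every industry group — no reversal.

Yes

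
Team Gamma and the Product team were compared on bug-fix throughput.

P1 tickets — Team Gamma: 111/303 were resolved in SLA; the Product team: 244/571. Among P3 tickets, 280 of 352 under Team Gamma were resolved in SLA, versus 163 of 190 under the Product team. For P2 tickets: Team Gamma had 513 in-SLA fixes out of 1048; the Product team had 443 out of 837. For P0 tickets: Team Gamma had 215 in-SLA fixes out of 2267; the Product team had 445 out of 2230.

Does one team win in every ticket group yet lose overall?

P1: Team Gamma 111/303 = 36.6%, the Product team 244/571 = 42.7% → the Product team
P3: Team Gamma 280/352 = 79.5%, the Product team 163/190 = 85.8% → the Product team
P2: Team Gamma 513/1048 = 49.0%, the Product team 443/837 = 52.9% → the Product team
P0: Team Gamma 215/2267 = 9.5%, the Product team 445/2230 = 20.0% → the Product team
Overall: Team Gamma 1119/3970 = 28.2%, the Product team 1295/3828 = 33.8% → the Product team
The Product team wins overall and in every ticket group — no reversal.

No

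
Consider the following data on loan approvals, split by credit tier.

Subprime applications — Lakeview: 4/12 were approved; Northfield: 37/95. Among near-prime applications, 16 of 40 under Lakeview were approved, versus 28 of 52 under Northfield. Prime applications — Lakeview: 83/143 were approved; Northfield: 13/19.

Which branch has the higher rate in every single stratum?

Subprime: Lakeview 4/12 = 33.3%, Northfield 37/95 = 38.9% → Northfield
Near-prime: Lakeview 16/40 = 40.0%, Northfield 28/52 = 53.8% → Northfield
Prime: Lakeview 83/143 = 58.0%, Northfield 13/19 = 68.4% → Northfield
Northfield has the higher rate in all 3 groups.

Northfield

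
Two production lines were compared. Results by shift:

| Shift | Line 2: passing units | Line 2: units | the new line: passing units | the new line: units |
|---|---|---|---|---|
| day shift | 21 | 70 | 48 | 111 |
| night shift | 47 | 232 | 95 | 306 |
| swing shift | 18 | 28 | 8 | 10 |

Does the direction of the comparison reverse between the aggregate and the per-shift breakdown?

No

Day shift: Line 2 21/70 = 30.0%, the new line 48/111 = 43.2% → the new line
Night shift: Line 2 47/232 = 20.3%, the new line 95/306 = 31.0% → the new line
Swing shift: Line 2 18/28 = 64.3%, the new line 8/10 = 80.0% → the new line
Overall: Line 2 86/330 = 26.1%, the new line 151/427 = 35.4% → the new line
The new line wins overall and in every shift group — no reversal.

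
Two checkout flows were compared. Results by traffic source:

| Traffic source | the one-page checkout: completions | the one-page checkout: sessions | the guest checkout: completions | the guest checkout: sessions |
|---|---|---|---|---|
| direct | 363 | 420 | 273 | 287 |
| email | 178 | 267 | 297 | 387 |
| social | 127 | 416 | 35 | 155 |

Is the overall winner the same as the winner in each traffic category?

No

Direct: the one-page checkout 363/420 = 86.4%, the guest checkout 273/287 = 95.1% → the guest checkout
Email: the one-page checkout 178/267 = 66.7%, the guest checkout 297/387 = 76.7% → the guest checkout
Social: the one-page checkout 127/416 = 30.5%, the guest checkout 35/155 = 22.6% → the one-page checkout
Overall: the one-page checkout 668/1103 = 60.6%, the guest checkout 605/829 = 73.0% → the guest checkout
Neither sweeps: the one-page checkout wins 1 of 3 groups, the guest checkout wins 2. The guest checkout wins overall but not every group — no Simpson reversal.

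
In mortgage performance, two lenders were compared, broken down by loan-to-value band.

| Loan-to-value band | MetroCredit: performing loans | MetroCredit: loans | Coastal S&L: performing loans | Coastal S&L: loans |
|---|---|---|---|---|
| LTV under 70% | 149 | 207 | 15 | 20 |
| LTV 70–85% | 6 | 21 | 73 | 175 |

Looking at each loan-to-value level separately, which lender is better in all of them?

LTV under 70%: MetroCredit 149/207 = 72.0%, Coastal S&L 15/20 = 75.0% → Coastal S&L
LTV 70–85%: MetroCredit 6/21 = 28.6%, Coastal S&L 73/175 = 41.7% → Coastal S&L
Coastal S&L has the higher rate in both groups.

Coastal S&L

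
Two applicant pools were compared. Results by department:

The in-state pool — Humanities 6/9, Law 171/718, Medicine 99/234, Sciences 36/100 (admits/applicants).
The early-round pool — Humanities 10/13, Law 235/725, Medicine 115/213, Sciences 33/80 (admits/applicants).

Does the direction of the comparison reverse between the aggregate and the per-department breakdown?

Humanities: the in-state pool 6/9 = 66.7%, the early-round pool 10/13 = 76.9% → the early-round pool
Law: the in-state pool 171/718 = 23.8%, the early-round pool 235/725 = 32.4% → the early-round pool
Medicine: the in-state pool 99/234 = 42.3%, the early-round pool 115/213 = 54.0% → the early-round pool
Sciences: the in-state pool 36/100 = 36.0%, the early-round pool 33/80 = 41.2% → the early-round pool
Overall: the in-state pool 312/1061 = 29.4%, the early-round pool 393/1031 = 38.1% → the early-round pool
The early-round pool wins overall and in every department group — no reversal.

No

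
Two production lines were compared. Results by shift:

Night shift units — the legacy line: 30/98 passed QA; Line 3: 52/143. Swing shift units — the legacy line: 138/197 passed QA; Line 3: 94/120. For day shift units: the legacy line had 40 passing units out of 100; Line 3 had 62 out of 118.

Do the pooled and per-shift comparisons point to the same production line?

Night shift: the legacy line 30/98 = 30.6%, Line 3 52/143 = 36.4% → Line 3
Swing shift: the legacy line 138/197 = 70.1%, Line 3 94/120 = 78.3% → Line 3
Day shift: the legacy line 40/100 = 40.0%, Line 3 62/118 = 52.5% → Line 3
Overall: the legacy line 208/395 = 52.7%, Line 3 208/381 = 54.6% → Line 3
Line 3 wins overall and in every shift group — no reversal.

Yes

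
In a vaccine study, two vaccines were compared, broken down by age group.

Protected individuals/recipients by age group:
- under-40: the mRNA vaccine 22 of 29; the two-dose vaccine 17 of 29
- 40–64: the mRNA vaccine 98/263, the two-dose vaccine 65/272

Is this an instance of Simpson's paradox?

Under-40: the mRNA vaccine 22/29 = 75.9%, the two-dose vaccine 17/29 = 58.6% → the mRNA vaccine
40–64: the mRNA vaccine 98/263 = 37.3%, the two-dose vaccine 65/272 = 23.9% → the mRNA vaccine
Overall: the mRNA vaccine 120/292 = 41.1%, the two-dose vaccine 82/301 = 27.2% → the mRNA vaccine
The mRNA vaccine wins overall and in every age group — no reversal.

No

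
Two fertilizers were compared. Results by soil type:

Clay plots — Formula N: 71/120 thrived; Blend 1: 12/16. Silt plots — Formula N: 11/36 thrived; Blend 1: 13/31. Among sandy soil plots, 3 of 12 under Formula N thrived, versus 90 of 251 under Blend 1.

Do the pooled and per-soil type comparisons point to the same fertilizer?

No

Clay: Formula N 71/120 = 59.2%, Blend 1 12/16 = 75.0% → Blend 1
Silt: Formula N 11/36 = 30.6%, Blend 1 13/31 = 41.9% → Blend 1
Sandy soil: Formula N 3/12 = 25.0%, Blend 1 90/251 = 35.9% → Blend 1
Overall: Formula N 85/168 = 50.6%, Blend 1 115/298 = 38.6% → Formula N
Blend 1 wins each soil group but Formula N wins overall — the comparison reverses. Blend 1's plots skew toward sandy soil, which has a lower base rate.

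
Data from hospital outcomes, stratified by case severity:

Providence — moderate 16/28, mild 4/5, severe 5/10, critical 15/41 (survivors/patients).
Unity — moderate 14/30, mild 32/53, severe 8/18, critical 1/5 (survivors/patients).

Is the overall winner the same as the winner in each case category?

Moderate: Providence 16/28 = 57.1%, Unity 14/30 = 46.7% → Providence
Mild: Providence 4/5 = 80.0%, Unity 32/53 = 60.4% → Providence
Severe: Providence 5/10 = 50.0%, Unity 8/18 = 44.4% → Providence
Critical: Providence 15/41 = 36.6%, Unity 1/5 = 20.0% → Providence
Overall: Providence 40/84 = 47.6%, Unity 55/106 = 51.9% → Unity
Providence wins each case group but Unity wins overall — the comparison reverses. Providence's patients skew toward critical, which has a lower base rate.

No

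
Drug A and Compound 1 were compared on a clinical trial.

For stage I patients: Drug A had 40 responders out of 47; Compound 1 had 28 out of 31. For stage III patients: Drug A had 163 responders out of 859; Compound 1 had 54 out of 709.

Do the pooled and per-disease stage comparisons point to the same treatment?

Stage I: Drug A 40/47 = 85.1%, Compound 1 28/31 = 90.3% → Compound 1
Stage III: Drug A 163/859 = 19.0%, Compound 1 54/709 = 7.6% → Drug A
Overall: Drug A 203/906 = 22.4%, Compound 1 82/740 = 11.1% → Drug A
Neither sweeps: Drug A wins 1 of 2 groups, Compound 1 wins 1. Drug A wins overall but not every group — no Simpson reversal.

No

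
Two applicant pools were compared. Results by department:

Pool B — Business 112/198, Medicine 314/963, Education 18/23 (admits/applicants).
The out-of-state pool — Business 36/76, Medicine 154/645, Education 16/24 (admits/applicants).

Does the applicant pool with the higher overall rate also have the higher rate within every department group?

Business: Pool B 112/198 = 56.6%, the out-of-state pool 36/76 = 47.4% → Pool B
Medicine: Pool B 314/963 = 32.6%, the out-of-state pool 154/645 = 23.9% → Pool B
Education: Pool B 18/23 = 78.3%, the out-of-state pool 16/24 = 66.7% → Pool B
Overall: Pool B 444/1184 = 37.5%, the out-of-state pool 206/745 = 27.7% → Pool B
Pool B wins overall and in every department group — no reversal.

Yes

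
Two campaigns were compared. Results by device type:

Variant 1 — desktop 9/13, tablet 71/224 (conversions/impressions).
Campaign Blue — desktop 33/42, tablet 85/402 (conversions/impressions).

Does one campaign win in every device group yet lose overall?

Desktop: Variant 1 9/13 = 69.2%, Campaign Blue 33/42 = 78.6% → Campaign Blue
Tablet: Variant 1 71/224 = 31.7%, Campaign Blue 85/402 = 21.1% → Variant 1
Overall: Variant 1 80/237 = 33.8%, Campaign Blue 118/444 = 26.6% → Variant 1
Neither sweeps: Variant 1 wins 1 of 2 groups, Campaign Blue wins 1. Variant 1 wins overall but not every group — no Simpson reversal.

No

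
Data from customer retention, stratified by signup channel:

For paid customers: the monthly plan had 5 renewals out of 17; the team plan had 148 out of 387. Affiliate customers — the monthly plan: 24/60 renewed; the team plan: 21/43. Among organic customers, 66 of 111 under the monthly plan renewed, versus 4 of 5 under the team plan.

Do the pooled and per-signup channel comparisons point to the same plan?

Paid: the monthly plan 5/17 = 29.4%, the team plan 148/387 = 38.2% → the team plan
Affiliate: the monthly plan 24/60 = 40.0%, the team plan 21/43 = 48.8% → the team plan
Organic: the monthly plan 66/111 = 59.5%, the team plan 4/5 = 80.0% → the team plan
Overall: the monthly plan 95/188 = 50.5%, the team plan 173/435 = 39.8% → the monthly plan
The team plan wins each signup group but the monthly plan wins overall — the comparison reverses. The team plan's customers skew toward paid, which has a lower base rate.

No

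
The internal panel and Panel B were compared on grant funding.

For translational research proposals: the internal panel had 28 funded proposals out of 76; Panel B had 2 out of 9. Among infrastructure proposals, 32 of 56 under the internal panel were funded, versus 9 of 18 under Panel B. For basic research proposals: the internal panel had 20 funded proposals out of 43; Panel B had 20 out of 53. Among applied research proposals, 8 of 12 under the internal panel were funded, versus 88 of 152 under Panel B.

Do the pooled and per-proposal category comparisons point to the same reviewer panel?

Translational research: the internal panel 28/76 = 36.8%, Panel B 2/9 = 22.2% → the internal panel
Infrastructure: the internal panel 32/56 = 57.1%, Panel B 9/18 = 50.0% → the internal panel
Basic research: the internal panel 20/43 = 46.5%, Panel B 20/53 = 37.7% → the internal panel
Applied research: the internal panel 8/12 = 66.7%, Panel B 88/152 = 57.9% → the internal panel
Overall: the internal panel 88/187 = 47.1%, Panel B 119/232 = 51.3% → Panel B
The internal panel wins each proposal group but Panel B wins overall — the comparison reverses. The internal panel's proposals skew toward translational research, which has a lower base rate.

No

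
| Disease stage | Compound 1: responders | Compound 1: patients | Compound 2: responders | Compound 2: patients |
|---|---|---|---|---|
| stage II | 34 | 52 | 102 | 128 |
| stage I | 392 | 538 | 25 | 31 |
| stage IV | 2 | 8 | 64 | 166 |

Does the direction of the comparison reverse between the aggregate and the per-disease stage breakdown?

Yes

Stage II: Compound 1 34/52 = 65.4%, Compound 2 102/128 = 79.7% → Compound 2
Stage I: Compound 1 392/538 = 72.9%, Compound 2 25/31 = 80.6% → Compound 2
Stage IV: Compound 1 2/8 = 25.0%, Compound 2 64/166 = 38.6% → Compound 2
Overall: Compound 1 428/598 = 71.6%, Compound 2 191/325 = 58.8% → Compound 1
Compound 2 wins each disease group but Compound 1 wins overall — the comparison reverses. Compound 2's patients skew toward stage IV, which has a lower base rate.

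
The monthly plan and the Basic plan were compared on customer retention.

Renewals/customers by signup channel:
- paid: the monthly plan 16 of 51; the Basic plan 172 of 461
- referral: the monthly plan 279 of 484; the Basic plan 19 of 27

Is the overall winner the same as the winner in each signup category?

No

Paid: the monthly plan 16/51 = 31.4%, the Basic plan 172/461 = 37.3% → the Basic plan
Referral: the monthly plan 279/484 = 57.6%, the Basic plan 19/27 = 70.4% → the Basic plan
Overall: the monthly plan 295/535 = 55.1%, the Basic plan 191/488 = 39.1% → the monthly plan
The Basic plan wins each signup group but the monthly plan wins overall — the comparison reverses. The Basic plan's customers skew toward paid, which has a lower base rate.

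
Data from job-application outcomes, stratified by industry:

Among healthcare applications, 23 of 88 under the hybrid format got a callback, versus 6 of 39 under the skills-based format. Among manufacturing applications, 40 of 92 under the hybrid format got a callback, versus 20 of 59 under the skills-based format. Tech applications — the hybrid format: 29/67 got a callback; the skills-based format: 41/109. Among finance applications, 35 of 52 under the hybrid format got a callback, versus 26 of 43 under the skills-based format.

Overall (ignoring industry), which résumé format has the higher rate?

Healthcare: the hybrid format 23/88 = 26.1%, the skills-based format 6/39 = 15.4% → the hybrid format
Manufacturing: the hybrid format 40/92 = 43.5%, the skills-based format 20/59 = 33.9% → the hybrid format
Tech: the hybrid format 29/67 = 43.3%, the skills-based format 41/109 = 37.6% → the hybrid format
Finance: the hybrid format 35/52 = 67.3%, the skills-based format 26/43 = 60.5% → the hybrid format
Overall: the hybrid format 127/299 = 42.5%, the skills-based format 93/250 = 37.2% → the hybrid format

the hybrid format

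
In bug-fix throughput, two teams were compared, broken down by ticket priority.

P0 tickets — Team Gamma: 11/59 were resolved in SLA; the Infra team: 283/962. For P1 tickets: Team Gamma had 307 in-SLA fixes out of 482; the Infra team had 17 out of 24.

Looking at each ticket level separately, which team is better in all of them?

P0: Team Gamma 11/59 = 18.6%, the Infra team 283/962 = 29.4% → the Infra team
P1: Team Gamma 307/482 = 63.7%, the Infra team 17/24 = 70.8% → the Infra team
The Infra team has the higher rate in both groups.

the Infra team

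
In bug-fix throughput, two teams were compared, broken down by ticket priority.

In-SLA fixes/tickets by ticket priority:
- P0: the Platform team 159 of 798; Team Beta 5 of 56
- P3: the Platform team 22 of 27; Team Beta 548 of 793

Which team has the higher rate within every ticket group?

P0: the Platform team 159/798 = 19.9%, Team Beta 5/56 = 8.9% → the Platform team
P3: the Platform team 22/27 = 81.5%, Team Beta 548/793 = 69.1% → the Platform team
The Platform team has the higher rate in both groups.

the Platform team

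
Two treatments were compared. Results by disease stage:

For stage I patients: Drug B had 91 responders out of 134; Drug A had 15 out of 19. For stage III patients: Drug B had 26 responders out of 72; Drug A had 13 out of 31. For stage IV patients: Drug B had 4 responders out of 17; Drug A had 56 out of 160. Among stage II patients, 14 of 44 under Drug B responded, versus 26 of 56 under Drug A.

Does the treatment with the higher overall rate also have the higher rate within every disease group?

Stage I: Drug B 91/134 = 67.9%, Drug A 15/19 = 78.9% → Drug A
Stage III: Drug B 26/72 = 36.1%, Drug A 13/31 = 41.9% → Drug A
Stage IV: Drug B 4/17 = 23.5%, Drug A 56/160 = 35.0% → Drug A
Stage II: Drug B 14/44 = 31.8%, Drug A 26/56 = 46.4% → Drug A
Overall: Drug B 135/267 = 50.6%, Drug A 110/266 = 41.4% → Drug B
Drug A wins each disease group but Drug B wins overall — the comparison reverses. Drug A's patients skew toward stage IV, which has a lower base rate.

No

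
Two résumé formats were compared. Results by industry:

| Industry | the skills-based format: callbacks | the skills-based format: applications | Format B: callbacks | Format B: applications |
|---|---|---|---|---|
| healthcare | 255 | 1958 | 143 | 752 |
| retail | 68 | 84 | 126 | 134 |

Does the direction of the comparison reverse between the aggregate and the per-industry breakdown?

Healthcare: the skills-based format 255/1958 = 13.0%, Format B 143/752 = 19.0% → Format B
Retail: the skills-based format 68/84 = 81.0%, Format B 126/134 = 94.0% → Format B
Overall: the skills-based format 323/2042 = 15.8%, Format B 269/886 = 30.4% → Format B
Format B wins overall and in every industry group — no reversal.

No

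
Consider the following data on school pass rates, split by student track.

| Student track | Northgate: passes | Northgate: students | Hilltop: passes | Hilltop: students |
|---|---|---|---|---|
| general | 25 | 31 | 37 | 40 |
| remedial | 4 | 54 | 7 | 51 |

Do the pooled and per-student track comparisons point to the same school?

Yes

General: Northgate 25/31 = 80.6%, Hilltop 37/40 = 92.5% → Hilltop
Remedial: Northgate 4/54 = 7.4%, Hilltop 7/51 = 13.7% → Hilltop
Overall: Northgate 29/85 = 34.1%, Hilltop 44/91 = 48.4% → Hilltop
Hilltop wins overall and in every student group — no reversal.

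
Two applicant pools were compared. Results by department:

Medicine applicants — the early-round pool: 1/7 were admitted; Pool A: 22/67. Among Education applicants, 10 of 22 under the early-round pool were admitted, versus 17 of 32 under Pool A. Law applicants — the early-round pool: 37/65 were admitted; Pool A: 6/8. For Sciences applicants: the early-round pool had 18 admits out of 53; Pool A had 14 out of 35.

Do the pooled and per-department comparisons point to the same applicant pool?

Medicine: the early-round pool 1/7 = 14.3%, Pool A 22/67 = 32.8% → Pool A
Education: the early-round pool 10/22 = 45.5%, Pool A 17/32 = 53.1% → Pool A
Law: the early-round pool 37/65 = 56.9%, Pool A 6/8 = 75.0% → Pool A
Sciences: the early-round pool 18/53 = 34.0%, Pool A 14/35 = 40.0% → Pool A
Overall: the early-round pool 66/147 = 44.9%, Pool A 59/142 = 41.5% → the early-round pool
Pool A wins each department group but the early-round pool wins overall — the comparison reverses. Pool A's applicants skew toward Medicine, which has a lower base rate.

No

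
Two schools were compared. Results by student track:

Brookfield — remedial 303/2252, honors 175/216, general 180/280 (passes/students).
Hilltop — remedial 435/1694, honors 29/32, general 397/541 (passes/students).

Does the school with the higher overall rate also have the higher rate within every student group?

Remedial: Brookfield 303/2252 = 13.5%, Hilltop 435/1694 = 25.7% → Hilltop
Honors: Brookfield 175/216 = 81.0%, Hilltop 29/32 = 90.6% → Hilltop
General: Brookfield 180/280 = 64.3%, Hilltop 397/541 = 73.4% → Hilltop
Overall: Brookfield 658/2748 = 23.9%, Hilltop 861/2267 = 38.0% → Hilltop
Hilltop wins overall and in every student group — no reversal.

Yes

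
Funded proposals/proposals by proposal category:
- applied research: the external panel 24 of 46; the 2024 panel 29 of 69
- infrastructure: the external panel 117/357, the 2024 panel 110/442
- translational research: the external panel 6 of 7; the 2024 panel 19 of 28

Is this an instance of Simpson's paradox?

No

Applied research: the external panel 24/46 = 52.2%, the 2024 panel 29/69 = 42.0% → the external panel
Infrastructure: the external panel 117/357 = 32.8%, the 2024 panel 110/442 = 24.9% → the external panel
Translational research: the external panel 6/7 = 85.7%, the 2024 panel 19/28 = 67.9% → the external panel
Overall: the external panel 147/410 = 35.9%, the 2024 panel 158/539 = 29.3% → the external panel
The external panel wins overall and in every proposal group — no reversal.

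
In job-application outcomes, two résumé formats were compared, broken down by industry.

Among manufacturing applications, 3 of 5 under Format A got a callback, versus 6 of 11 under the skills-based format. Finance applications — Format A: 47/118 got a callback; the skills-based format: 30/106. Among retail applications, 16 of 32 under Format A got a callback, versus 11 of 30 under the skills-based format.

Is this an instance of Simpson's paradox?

Manufacturing: Format A 3/5 = 60.0%, the skills-based format 6/11 = 54.5% → Format A
Finance: Format A 47/118 = 39.8%, the skills-based format 30/106 = 28.3% → Format A
Retail: Format A 16/32 = 50.0%, the skills-based format 11/30 = 36.7% → Format A
Overall: Format A 66/155 = 42.6%, the skills-based format 47/147 = 32.0% → Format A
Format A wins overall and in every industry group — no reversal.

No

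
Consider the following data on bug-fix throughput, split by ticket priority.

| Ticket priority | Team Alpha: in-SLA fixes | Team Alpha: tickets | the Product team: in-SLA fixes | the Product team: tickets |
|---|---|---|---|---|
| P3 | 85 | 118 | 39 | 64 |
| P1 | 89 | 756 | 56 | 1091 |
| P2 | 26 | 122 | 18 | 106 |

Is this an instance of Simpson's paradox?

No

P3: Team Alpha 85/118 = 72.0%, the Product team 39/64 = 60.9% → Team Alpha
P1: Team Alpha 89/756 = 11.8%, the Product team 56/1091 = 5.1% → Team Alpha
P2: Team Alpha 26/122 = 21.3%, the Product team 18/106 = 17.0% → Team Alpha
Overall: Team Alpha 200/996 = 20.1%, the Product team 113/1261 = 9.0% → Team Alpha
Team Alpha wins overall and in every ticket group — no reversal.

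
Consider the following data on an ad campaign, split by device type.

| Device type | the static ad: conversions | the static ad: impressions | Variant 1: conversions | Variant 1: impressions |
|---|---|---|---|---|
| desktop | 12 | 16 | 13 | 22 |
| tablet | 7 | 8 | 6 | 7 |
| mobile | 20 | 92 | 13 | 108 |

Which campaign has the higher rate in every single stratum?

Desktop: the static ad 12/16 = 75.0%, Variant 1 13/22 = 59.1% → the static ad
Tablet: the static ad 7/8 = 87.5%, Variant 1 6/7 = 85.7% → the static ad
Mobile: the static ad 20/92 = 21.7%, Variant 1 13/108 = 12.0% → the static ad
The static ad has the higher rate in all 3 groups.

the static ad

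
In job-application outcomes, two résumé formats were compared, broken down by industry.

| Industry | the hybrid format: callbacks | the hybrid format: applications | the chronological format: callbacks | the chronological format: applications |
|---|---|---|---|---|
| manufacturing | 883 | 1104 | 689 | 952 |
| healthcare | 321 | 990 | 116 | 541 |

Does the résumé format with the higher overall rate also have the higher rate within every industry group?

Yes

Manufacturing: the hybrid format 883/1104 = 80.0%, the chronological format 689/952 = 72.4% → the hybrid format
Healthcare: the hybrid format 321/990 = 32.4%, the chronological format 116/541 = 21.4% → the hybrid format
Overall: the hybrid format 1204/2094 = 57.5%, the chronological format 805/1493 = 53.9% → the hybrid format
The hybrid format wins overall and in every industry group — no reversal.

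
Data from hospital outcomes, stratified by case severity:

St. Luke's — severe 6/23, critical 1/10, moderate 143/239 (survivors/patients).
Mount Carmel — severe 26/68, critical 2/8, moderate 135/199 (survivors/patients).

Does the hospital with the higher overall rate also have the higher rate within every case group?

Yes

Severe: St. Luke's 6/23 = 26.1%, Mount Carmel 26/68 = 38.2% → Mount Carmel
Critical: St. Luke's 1/10 = 10.0%, Mount Carmel 2/8 = 25.0% → Mount Carmel
Moderate: St. Luke's 143/239 = 59.8%, Mount Carmel 135/199 = 67.8% → Mount Carmel
Overall: St. Luke's 150/272 = 55.1%, Mount Carmel 163/275 = 59.3% → Mount Carmel
Mount Carmel wins overall and in every case group — no reversal.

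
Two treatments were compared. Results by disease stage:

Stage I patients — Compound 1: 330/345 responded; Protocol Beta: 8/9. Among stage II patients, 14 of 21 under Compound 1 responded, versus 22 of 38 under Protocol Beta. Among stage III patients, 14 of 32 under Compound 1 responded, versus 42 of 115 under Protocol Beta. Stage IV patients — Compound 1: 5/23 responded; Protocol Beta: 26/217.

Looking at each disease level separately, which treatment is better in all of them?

Stage I: Compound 1 330/345 = 95.7%, Protocol Beta 8/9 = 88.9% → Compound 1
Stage II: Compound 1 14/21 = 66.7%, Protocol Beta 22/38 = 57.9% → Compound 1
Stage III: Compound 1 14/32 = 43.8%, Protocol Beta 42/115 = 36.5% → Compound 1
Stage IV: Compound 1 5/23 = 21.7%, Protocol Beta 26/217 = 12.0% → Compound 1
Compound 1 has the higher rate in all 4 groups.

Compound 1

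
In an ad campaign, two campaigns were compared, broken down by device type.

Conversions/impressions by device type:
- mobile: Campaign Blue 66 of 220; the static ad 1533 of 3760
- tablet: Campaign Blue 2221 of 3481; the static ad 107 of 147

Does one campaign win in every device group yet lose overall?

Mobile: Campaign Blue 66/220 = 30.0%, the static ad 1533/3760 = 40.8% → the static ad
Tablet: Campaign Blue 2221/3481 = 63.8%, the static ad 107/147 = 72.8% → the static ad
Overall: Campaign Blue 2287/3701 = 61.8%, the static ad 1640/3907 = 42.0% → Campaign Blue
The static ad wins each device group but Campaign Blue wins overall — the comparison reverses. The static ad's impressions skew toward mobile, which has a lower base rate.

Yes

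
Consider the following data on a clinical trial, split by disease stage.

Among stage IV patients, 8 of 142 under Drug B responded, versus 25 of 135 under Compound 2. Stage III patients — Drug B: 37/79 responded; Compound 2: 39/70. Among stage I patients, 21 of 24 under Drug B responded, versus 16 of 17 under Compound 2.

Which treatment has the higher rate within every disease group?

Compound 2

Stage IV: Drug B 8/142 = 5.6%, Compound 2 25/135 = 18.5% → Compound 2
Stage III: Drug B 37/79 = 46.8%, Compound 2 39/70 = 55.7% → Compound 2
Stage I: Drug B 21/24 = 87.5%, Compound 2 16/17 = 94.1% → Compound 2
Compound 2 has the higher rate in all 3 groups.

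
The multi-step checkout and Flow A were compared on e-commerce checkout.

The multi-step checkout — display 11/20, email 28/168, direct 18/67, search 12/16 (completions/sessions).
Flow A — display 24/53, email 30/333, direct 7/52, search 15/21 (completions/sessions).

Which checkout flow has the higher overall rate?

Display: the multi-step checkout 11/20 = 55.0%, Flow A 24/53 = 45.3% → the multi-step checkout
Email: the multi-step checkout 28/168 = 16.7%, Flow A 30/333 = 9.0% → the multi-step checkout
Direct: the multi-step checkout 18/67 = 26.9%, Flow A 7/52 = 13.5% → the multi-step checkout
Search: the multi-step checkout 12/16 = 75.0%, Flow A 15/21 = 71.4% → the multi-step checkout
Overall: the multi-step checkout 69/271 = 25.5%, Flow A 76/459 = 16.6% → the multi-step checkout

the multi-step checkout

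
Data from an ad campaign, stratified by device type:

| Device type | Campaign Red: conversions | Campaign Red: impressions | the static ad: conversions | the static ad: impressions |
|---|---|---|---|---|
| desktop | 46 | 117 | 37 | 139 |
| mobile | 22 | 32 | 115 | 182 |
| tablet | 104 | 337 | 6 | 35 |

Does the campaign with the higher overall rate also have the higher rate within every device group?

Desktop: Campaign Red 46/117 = 39.3%, the static ad 37/139 = 26.6% → Campaign Red
Mobile: Campaign Red 22/32 = 68.8%, the static ad 115/182 = 63.2% → Campaign Red
Tablet: Campaign Red 104/337 = 30.9%, the static ad 6/35 = 17.1% → Campaign Red
Overall: Campaign Red 172/486 = 35.4%, the static ad 158/356 = 44.4% → the static ad
Campaign Red wins each device group but the static ad wins overall — the comparison reverses. Campaign Red's impressions skew toward tablet, which has a lower base rate.

No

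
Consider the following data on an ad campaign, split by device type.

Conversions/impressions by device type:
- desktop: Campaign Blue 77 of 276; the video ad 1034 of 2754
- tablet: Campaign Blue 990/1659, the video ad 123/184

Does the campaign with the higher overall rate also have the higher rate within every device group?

Desktop: Campaign Blue 77/276 = 27.9%, the video ad 1034/2754 = 37.5% → the video ad
Tablet: Campaign Blue 990/1659 = 59.7%, the video ad 123/184 = 66.8% → the video ad
Overall: Campaign Blue 1067/1935 = 55.1%, the video ad 1157/2938 = 39.4% → Campaign Blue
The video ad wins each device group but Campaign Blue wins overall — the comparison reverses. The video ad's impressions skew toward desktop, which has a lower base rate.

No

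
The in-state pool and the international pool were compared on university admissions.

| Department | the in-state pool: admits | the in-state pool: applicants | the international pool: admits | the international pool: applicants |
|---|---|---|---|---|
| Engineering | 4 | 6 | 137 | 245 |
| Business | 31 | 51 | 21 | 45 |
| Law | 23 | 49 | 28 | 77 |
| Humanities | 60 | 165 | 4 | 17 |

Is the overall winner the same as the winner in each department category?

No

Engineering: the in-state pool 4/6 = 66.7%, the international pool 137/245 = 55.9% → the in-state pool
Business: the in-state pool 31/51 = 60.8%, the international pool 21/45 = 46.7% → the in-state pool
Law: the in-state pool 23/49 = 46.9%, the international pool 28/77 = 36.4% → the in-state pool
Humanities: the in-state pool 60/165 = 36.4%, the international pool 4/17 = 23.5% → the in-state pool
Overall: the in-state pool 118/271 = 43.5%, the international pool 190/384 = 49.5% → the international pool
The in-state pool wins each department group but the international pool wins overall — the comparison reverses. The in-state pool's applicants skew toward Humanities, which has a lower base rate.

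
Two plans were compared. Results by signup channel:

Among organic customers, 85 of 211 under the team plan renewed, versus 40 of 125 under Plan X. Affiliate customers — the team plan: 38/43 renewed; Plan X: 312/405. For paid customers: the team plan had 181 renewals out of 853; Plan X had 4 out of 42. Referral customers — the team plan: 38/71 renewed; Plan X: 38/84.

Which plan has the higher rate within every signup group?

Organic: the team plan 85/211 = 40.3%, Plan X 40/125 = 32.0% → the team plan
Affiliate: the team plan 38/43 = 88.4%, Plan X 312/405 = 77.0% → the team plan
Paid: the team plan 181/853 = 21.2%, Plan X 4/42 = 9.5% → the team plan
Referral: the team plan 38/71 = 53.5%, Plan X 38/84 = 45.2% → the team plan
The team plan has the higher rate in all 4 groups.

the team plan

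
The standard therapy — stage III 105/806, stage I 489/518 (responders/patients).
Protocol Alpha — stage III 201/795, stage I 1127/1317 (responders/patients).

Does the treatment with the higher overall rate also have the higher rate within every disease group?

No

Stage III: the standard therapy 105/806 = 13.0%, Protocol Alpha 201/795 = 25.3% → Protocol Alpha
Stage I: the standard therapy 489/518 = 94.4%, Protocol Alpha 1127/1317 = 85.6% → the standard therapy
Overall: the standard therapy 594/1324 = 44.9%, Protocol Alpha 1328/2112 = 62.9% → Protocol Alpha
Neither sweeps: the standard therapy wins 1 of 2 groups, Protocol Alpha wins 1. Protocol Alpha wins overall but not every group — no Simpson reversal.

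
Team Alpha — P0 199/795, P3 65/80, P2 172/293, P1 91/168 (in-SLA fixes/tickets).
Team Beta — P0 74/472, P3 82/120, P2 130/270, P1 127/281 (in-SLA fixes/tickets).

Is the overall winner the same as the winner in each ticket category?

P0: Team Alpha 199/795 = 25.0%, Team Beta 74/472 = 15.7% → Team Alpha
P3: Team Alpha 65/80 = 81.2%, Team Beta 82/120 = 68.3% → Team Alpha
P2: Team Alpha 172/293 = 58.7%, Team Beta 130/270 = 48.1% → Team Alpha
P1: Team Alpha 91/168 = 54.2%, Team Beta 127/281 = 45.2% → Team Alpha
Overall: Team Alpha 527/1336 = 39.4%, Team Beta 413/1143 = 36.1% → Team Alpha
Team Alpha wins overall and in every ticket group — no reversal.

Yes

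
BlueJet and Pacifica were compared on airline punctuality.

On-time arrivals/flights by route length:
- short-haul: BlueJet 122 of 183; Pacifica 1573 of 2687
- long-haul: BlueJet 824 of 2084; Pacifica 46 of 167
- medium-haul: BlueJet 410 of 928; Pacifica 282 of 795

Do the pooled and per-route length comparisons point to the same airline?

No

Short-haul: BlueJet 122/183 = 66.7%, Pacifica 1573/2687 = 58.5% → BlueJet
Long-haul: BlueJet 824/2084 = 39.5%, Pacifica 46/167 = 27.5% → BlueJet
Medium-haul: BlueJet 410/928 = 44.2%, Pacifica 282/795 = 35.5% → BlueJet
Overall: BlueJet 1356/3195 = 42.4%, Pacifica 1901/3649 = 52.1% → Pacifica
BlueJet wins each route group but Pacifica wins overall — the comparison reverses. BlueJet's flights skew toward long-haul, which has a lower base rate.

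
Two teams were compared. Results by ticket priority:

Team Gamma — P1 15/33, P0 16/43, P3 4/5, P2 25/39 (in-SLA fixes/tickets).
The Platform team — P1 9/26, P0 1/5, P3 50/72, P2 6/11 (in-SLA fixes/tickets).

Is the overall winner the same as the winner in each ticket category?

No

P1: Team Gamma 15/33 = 45.5%, the Platform team 9/26 = 34.6% → Team Gamma
P0: Team Gamma 16/43 = 37.2%, the Platform team 1/5 = 20.0% → Team Gamma
P3: Team Gamma 4/5 = 80.0%, the Platform team 50/72 = 69.4% → Team Gamma
P2: Team Gamma 25/39 = 64.1%, the Platform team 6/11 = 54.5% → Team Gamma
Overall: Team Gamma 60/120 = 50.0%, the Platform team 66/114 = 57.9% → the Platform team
Team Gamma wins each ticket group but the Platform team wins overall — the comparison reverses. Team Gamma's tickets skew toward P0, which has a lower base rate.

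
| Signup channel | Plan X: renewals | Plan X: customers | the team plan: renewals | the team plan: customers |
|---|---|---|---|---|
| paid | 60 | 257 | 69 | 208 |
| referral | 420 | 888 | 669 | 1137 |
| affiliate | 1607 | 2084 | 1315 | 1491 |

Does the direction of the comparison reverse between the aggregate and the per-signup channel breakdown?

No

Paid: Plan X 60/257 = 23.3%, the team plan 69/208 = 33.2% → the team plan
Referral: Plan X 420/888 = 47.3%, the team plan 669/1137 = 58.8% → the team plan
Affiliate: Plan X 1607/2084 = 77.1%, the team plan 1315/1491 = 88.2% → the team plan
Overall: Plan X 2087/3229 = 64.6%, the team plan 2053/2836 = 72.4% → the team plan
The team plan wins overall and in every signup group — no reversal.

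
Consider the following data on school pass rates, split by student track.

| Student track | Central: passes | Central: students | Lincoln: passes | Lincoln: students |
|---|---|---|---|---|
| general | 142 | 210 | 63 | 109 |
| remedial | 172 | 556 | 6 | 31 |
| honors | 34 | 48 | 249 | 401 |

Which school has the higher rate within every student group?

Central

General: Central 142/210 = 67.6%, Lincoln 63/109 = 57.8% → Central
Remedial: Central 172/556 = 30.9%, Lincoln 6/31 = 19.4% → Central
Honors: Central 34/48 = 70.8%, Lincoln 249/401 = 62.1% → Central
Central has the higher rate in all 3 groups.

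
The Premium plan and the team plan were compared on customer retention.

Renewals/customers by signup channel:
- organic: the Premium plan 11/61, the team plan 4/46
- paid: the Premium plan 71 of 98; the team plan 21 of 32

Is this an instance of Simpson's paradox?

Organic: the Premium plan 11/61 = 18.0%, the team plan 4/46 = 8.7% → the Premium plan
Paid: the Premium plan 71/98 = 72.4%, the team plan 21/32 = 65.6% → the Premium plan
Overall: the Premium plan 82/159 = 51.6%, the team plan 25/78 = 32.1% → the Premium plan
The Premium plan wins overall and in every signup group — no reversal.

No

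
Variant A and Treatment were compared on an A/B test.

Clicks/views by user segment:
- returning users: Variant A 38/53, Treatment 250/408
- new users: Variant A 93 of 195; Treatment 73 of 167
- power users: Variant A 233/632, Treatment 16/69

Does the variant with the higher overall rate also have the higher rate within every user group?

No

Returning users: Variant A 38/53 = 71.7%, Treatment 250/408 = 61.3% → Variant A
New users: Variant A 93/195 = 47.7%, Treatment 73/167 = 43.7% → Variant A
Power users: Variant A 233/632 = 36.9%, Treatment 16/69 = 23.2% → Variant A
Overall: Variant A 364/880 = 41.4%, Treatment 339/644 = 52.6% → Treatment
Variant A wins each user group but Treatment wins overall — the comparison reverses. Variant A's views skew toward power users, which has a lower base rate.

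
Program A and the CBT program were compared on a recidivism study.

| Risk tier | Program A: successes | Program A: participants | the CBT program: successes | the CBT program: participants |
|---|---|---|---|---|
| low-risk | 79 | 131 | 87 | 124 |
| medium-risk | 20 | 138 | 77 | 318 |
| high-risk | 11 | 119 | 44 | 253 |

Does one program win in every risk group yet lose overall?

No

Low-risk: Program A 79/131 = 60.3%, the CBT program 87/124 = 70.2% → the CBT program
Medium-risk: Program A 20/138 = 14.5%, the CBT program 77/318 = 24.2% → the CBT program
High-risk: Program A 11/119 = 9.2%, the CBT program 44/253 = 17.4% → the CBT program
Overall: Program A 110/388 = 28.4%, the CBT program 208/695 = 29.9% → the CBT program
The CBT program wins overall and in every risk group — no reversal.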